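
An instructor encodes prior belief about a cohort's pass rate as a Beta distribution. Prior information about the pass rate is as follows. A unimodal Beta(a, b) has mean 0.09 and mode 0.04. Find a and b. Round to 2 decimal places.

Let s = a+b. Mean gives a = μs = 0.09s; mode gives (a−1)/(s−2) = 0.04.
Substituting: 0.09s − 1 = 0.04(s−2) = 0.04s − 0.08, so 0.05s = 0.92 and s = 18.4000.
Then a = 0.09×18.4000 = 1.66 and b = s−a = 16.74.

a = 1.66, b = 16.74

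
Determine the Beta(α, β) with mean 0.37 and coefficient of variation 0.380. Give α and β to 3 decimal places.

α = 3.993, β = 6.799

Var = (CV·μ)² = (0.380×0.37)² = 0.019768.
α+β = μ(1−μ)/Var − 1 = 0.2331/0.019768 − 1 = 10.7916.
Thus α = 0.37·10.7916 = 3.993 and β = 0.63·10.7916 = 6.799.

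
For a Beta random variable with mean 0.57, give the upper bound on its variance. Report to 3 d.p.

0.245

Var = μ(1−μ)/(α+β+1), which approaches μ(1−μ) as α+β → 0.
So the supremum is μ(1−μ) = 0.57×0.43 = 0.245.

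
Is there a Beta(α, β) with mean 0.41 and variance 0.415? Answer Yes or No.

The Beta variance bound is σ² < μ(1−μ).
Here μ(1−μ) = 0.41×0.59 = 0.2419, and 0.415 ≥ 0.2419.

No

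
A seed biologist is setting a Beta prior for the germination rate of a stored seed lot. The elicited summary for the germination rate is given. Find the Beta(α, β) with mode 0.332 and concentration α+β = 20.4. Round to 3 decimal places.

α = 7.109, β = 13.291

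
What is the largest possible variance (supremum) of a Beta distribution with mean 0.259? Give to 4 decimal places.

0.1919

For fixed mean μ the Beta variance is μ(1−μ)/(α+β+1), increasing as α+β decreases.
Its least upper bound (not attained) is μ(1−μ) = 0.259·0.741 = 0.1919.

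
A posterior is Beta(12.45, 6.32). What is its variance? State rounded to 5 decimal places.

α+β = 18.77 and αβ = 78.6840, so Var = αβ/[(α+β)²(α+β+1)] = 78.6840/6965.226033 = 0.01130.

0.01130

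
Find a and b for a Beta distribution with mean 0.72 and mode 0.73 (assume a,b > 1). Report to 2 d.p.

With s = a+b: μ = a/s and mode = (a−1)/(s−2). Eliminating a = μs,
μs − 1 = m(s−2) ⇒ s(μ−m) = 1−2m ⇒ s = -0.46/-0.01 = 46.0000.
So a = μs = 33.12, b = (1−μ)s = 12.88.

a = 33.12, b = 12.88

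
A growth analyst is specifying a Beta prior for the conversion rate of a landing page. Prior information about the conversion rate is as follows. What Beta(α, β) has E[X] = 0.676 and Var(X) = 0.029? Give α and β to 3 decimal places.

By moment matching, α+β = μ(1−μ)/σ² − 1 = (0.676·0.324)/0.029 − 1 = 7.5526 − 1 = 6.5526.
Since α/(α+β) = μ, α = 0.676·6.5526 = 4.430 and β = 0.324·6.5526 = 2.123.

α = 4.430, β = 2.123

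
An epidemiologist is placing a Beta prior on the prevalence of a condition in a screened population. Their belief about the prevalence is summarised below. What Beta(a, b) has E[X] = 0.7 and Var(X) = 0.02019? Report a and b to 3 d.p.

a = 6.581, b = 2.820

Write ν = a+b; then a = μν and Var = μ(1−μ)/(ν+1).
ν = μ(1−μ)/Var − 1 = 0.21/0.02019 − 1 = 9.4012.
a = 0.7·9.4012 = 6.581, b = 0.3·9.4012 = 2.820.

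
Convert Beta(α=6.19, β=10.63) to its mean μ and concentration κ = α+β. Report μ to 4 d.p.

κ = α+β = 6.19+10.63 = 16.82; μ = α/κ = 6.19/16.82 = 0.3680.

μ = 0.3680, κ = 16.82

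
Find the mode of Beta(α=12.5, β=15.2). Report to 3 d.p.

0.447

With α,β > 1, mode = (α−1)/(α+β−2) = 11.5/25.7 = 0.447.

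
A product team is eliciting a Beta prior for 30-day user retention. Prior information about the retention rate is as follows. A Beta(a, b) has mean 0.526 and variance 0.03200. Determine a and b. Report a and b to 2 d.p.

Let s = a+b. The Beta variance is μ(1−μ)/(s+1).
So s+1 = μ(1−μ)/σ² = (0.526×0.474)/0.03200 = 0.249324/0.03200 = 7.7914, giving s = 6.7914.
Then a = μs = 0.526×6.7914 = 3.57 and b = (1−μ)s = 0.474×6.7914 = 3.22.

a = 3.57, b = 3.22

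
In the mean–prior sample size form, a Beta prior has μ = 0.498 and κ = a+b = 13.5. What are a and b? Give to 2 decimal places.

a = 6.72, b = 6.78

Split κ in proportion μ : (1−μ): a = 0.498·13.5 = 6.72, b = 13.5 − 6.72 = 6.78.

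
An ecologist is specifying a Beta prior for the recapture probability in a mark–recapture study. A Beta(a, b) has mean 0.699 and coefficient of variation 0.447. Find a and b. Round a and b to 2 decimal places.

σ = CV·μ = 0.447×0.699 = 0.31245, so σ² = 0.097627.
s+1 = μ(1−μ)/σ² = 0.210399/0.097627 = 2.1551, so s = a+b = 1.1551.
a = μs = 0.81, b = (1−μ)s = 0.35.

a = 0.81, b = 0.35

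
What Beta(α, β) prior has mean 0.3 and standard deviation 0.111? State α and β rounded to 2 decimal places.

α = 4.81, β = 11.23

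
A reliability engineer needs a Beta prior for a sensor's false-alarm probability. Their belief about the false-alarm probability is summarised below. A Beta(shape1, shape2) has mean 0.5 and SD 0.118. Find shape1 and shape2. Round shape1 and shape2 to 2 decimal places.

shape1 = 8.48, shape2 = 8.48

σ² = 0.118² = 0.013924.
With s = shape1+shape2, Var = μ(1−μ)/(s+1), so s+1 = (0.5×0.5)/0.013924 = 17.9546 and s = 16.9546.
shape1 = μs = 8.48, shape2 = (1−μ)s = 8.48.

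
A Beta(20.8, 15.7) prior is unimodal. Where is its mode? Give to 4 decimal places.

With α,β > 1, mode = (α−1)/(α+β−2) = 19.8/34.5 = 0.5739.

0.5739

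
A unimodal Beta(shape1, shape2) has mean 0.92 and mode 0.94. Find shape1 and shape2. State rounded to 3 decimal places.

shape1 = 40.480, shape2 = 3.520

Let s = shape1+shape2. Mean gives shape1 = μs = 0.92s; mode gives (shape1−1)/(s−2) = 0.94.
Substituting: 0.92s − 1 = 0.94(s−2) = 0.94s − 1.88, so -0.02s = -0.88 and s = 44.0000.
Then shape1 = 0.92×44.0000 = 40.480 and shape2 = s−shape1 = 3.520.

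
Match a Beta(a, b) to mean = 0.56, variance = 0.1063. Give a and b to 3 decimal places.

a = 0.738, b = 0.580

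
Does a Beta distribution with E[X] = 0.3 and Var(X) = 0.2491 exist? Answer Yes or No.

No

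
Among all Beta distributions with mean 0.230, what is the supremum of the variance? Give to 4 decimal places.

0.1771

Var = μ(1−μ)/(α+β+1), which approaches μ(1−μ) as α+β → 0.
So the supremum is μ(1−μ) = 0.230×0.770 = 0.1771.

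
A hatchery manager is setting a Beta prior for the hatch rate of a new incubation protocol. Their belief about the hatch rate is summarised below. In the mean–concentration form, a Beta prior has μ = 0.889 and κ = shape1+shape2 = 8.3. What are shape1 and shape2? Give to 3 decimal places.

Split κ in proportion μ : (1−μ): shape1 = 0.889·8.3 = 7.379, shape2 = 8.3 − 7.379 = 0.921.

shape1 = 7.379, shape2 = 0.921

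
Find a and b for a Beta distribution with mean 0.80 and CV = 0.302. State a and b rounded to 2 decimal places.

a = 1.39, b = 0.35

σ = CV·μ = 0.302×0.80 = 0.24160, so σ² = 0.058371.
s+1 = μ(1−μ)/σ² = 0.1600/0.058371 = 2.7411, so s = a+b = 1.7411.
a = μs = 1.39, b = (1−μ)s = 0.35.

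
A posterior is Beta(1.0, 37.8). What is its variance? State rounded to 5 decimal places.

α+β = 38.8 and αβ = 37.80, so Var = αβ/[(α+β)²(α+β+1)] = 37.80/59916.512 = 0.00063.

0.00063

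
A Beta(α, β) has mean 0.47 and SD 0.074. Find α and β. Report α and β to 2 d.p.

First σ² = 0.005476. Setting α = μn, β = (1−μ)n with n = α+β,
μ(1−μ)/(n+1) = 0.005476 ⇒ n+1 = 0.2491/0.005476 = 45.4894 ⇒ n = 44.4894.
Hence α = 0.47×44.4894 = 20.91, β = 0.53×44.4894 = 23.58.

α = 20.91, β = 23.58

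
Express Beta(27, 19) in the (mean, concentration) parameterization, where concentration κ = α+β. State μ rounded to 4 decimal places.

μ = 0.5870, κ = 46

κ = α+β = 27+19 = 46; μ = α/κ = 27/46 = 0.5870.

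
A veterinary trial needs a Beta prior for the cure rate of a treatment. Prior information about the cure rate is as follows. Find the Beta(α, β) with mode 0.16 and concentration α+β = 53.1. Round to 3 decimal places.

Since the density peak of Beta(α,β) is at (α−1)/(α+β−2),
α = 1 + 0.16(53.1−2) = 9.176 and β = 53.1 − 9.176 = 43.924.

α = 9.176, β = 43.924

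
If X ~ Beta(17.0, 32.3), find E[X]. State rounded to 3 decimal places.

E[X] = α/(α+β) = 17.0/49.3 = 0.345.

0.345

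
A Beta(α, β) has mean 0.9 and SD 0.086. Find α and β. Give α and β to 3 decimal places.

Variance = 0.086² = 0.007396. The moment-matching identity α+β = μ(1−μ)/Var − 1 gives
α+β = 0.09/0.007396 − 1 = 11.1687, so α = μ·11.1687 = 10.052 and β = (1−μ)·11.1687 = 1.117.

α = 10.052, β = 1.117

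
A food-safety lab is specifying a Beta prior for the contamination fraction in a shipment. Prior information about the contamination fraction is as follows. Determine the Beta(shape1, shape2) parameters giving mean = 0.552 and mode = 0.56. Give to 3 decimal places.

shape1 = 8.280, shape2 = 6.720

With s = shape1+shape2: μ = shape1/s and mode = (shape1−1)/(s−2). Eliminating shape1 = μs,
μs − 1 = m(s−2) ⇒ s(μ−m) = 1−2m ⇒ s = -0.12/-0.008 = 15.0000.
So shape1 = μs = 8.280, shape2 = (1−μ)s = 6.720.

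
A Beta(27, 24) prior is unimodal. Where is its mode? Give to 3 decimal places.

0.531

The density x^(α−1)(1−x)^(β−1) is maximised at (α−1)/(α+β−2) = 26/49 = 0.531.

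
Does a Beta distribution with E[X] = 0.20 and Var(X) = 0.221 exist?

The Beta variance bound is σ² < μ(1−μ).
Here μ(1−μ) = 0.20×0.80 = 0.1600, and 0.221 ≥ 0.1600.

No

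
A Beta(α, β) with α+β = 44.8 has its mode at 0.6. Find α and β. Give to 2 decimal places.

Since the density peak of Beta(α,β) is at (α−1)/(α+β−2),
α = 1 + 0.6(44.8−2) = 26.68 and β = 44.8 − 26.68 = 18.12.

α = 26.68, β = 18.12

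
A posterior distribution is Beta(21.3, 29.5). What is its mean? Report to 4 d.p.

0.4193

The Beta mean is α/(α+β) = 21.3/(21.3+29.5) = 0.4193.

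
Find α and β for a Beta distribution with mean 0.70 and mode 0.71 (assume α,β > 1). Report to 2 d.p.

With s = α+β: μ = α/s and mode = (α−1)/(s−2). Eliminating α = μs,
μs − 1 = m(s−2) ⇒ s(μ−m) = 1−2m ⇒ s = -0.42/-0.01 = 42.0000.
So α = μs = 29.40, β = (1−μ)s = 12.60.

α = 29.40, β = 12.60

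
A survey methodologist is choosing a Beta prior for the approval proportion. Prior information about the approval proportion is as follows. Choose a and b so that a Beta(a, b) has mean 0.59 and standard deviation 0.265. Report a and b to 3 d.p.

First σ² = 0.070225. Setting a = μn, b = (1−μ)n with n = a+b,
μ(1−μ)/(n+1) = 0.070225 ⇒ n+1 = 0.2419/0.070225 = 3.4446 ⇒ n = 2.4446.
Hence a = 0.59×2.4446 = 1.442, b = 0.41×2.4446 = 1.002.

a = 1.442, b = 1.002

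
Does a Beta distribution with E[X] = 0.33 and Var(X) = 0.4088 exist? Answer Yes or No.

No

For any Beta, Var(X) < E[X]·(1−E[X]).
Here μ(1−μ) = 0.33×0.67 = 0.2211, and 0.4088 ≥ 0.2211.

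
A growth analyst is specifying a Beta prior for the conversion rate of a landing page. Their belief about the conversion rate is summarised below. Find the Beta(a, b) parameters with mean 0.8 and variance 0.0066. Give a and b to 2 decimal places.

a = 18.59, b = 4.65

By moment matching, a+b = μ(1−μ)/σ² − 1 = (0.8·0.2)/0.0066 − 1 = 24.2424 − 1 = 23.2424.
Since a/(a+b) = μ, a = 0.8·23.2424 = 18.59 and b = 0.2·23.2424 = 4.65.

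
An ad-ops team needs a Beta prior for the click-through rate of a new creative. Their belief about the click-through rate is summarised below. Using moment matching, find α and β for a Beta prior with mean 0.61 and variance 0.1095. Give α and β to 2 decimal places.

Let s = α+β. The Beta variance is μ(1−μ)/(s+1).
So s+1 = μ(1−μ)/σ² = (0.61×0.39)/0.1095 = 0.2379/0.1095 = 2.1726, giving s = 1.1726.
Then α = μs = 0.61×1.1726 = 0.72 and β = (1−μ)s = 0.39×1.1726 = 0.46.

α = 0.72, β = 0.46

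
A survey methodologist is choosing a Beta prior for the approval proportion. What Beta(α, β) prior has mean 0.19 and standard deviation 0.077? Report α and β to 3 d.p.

α = 4.742, β = 20.215

First σ² = 0.005929. Setting α = μn, β = (1−μ)n with n = α+β,
μ(1−μ)/(n+1) = 0.005929 ⇒ n+1 = 0.1539/0.005929 = 25.9572 ⇒ n = 24.9572.
Hence α = 0.19×24.9572 = 4.742, β = 0.81×24.9572 = 20.215.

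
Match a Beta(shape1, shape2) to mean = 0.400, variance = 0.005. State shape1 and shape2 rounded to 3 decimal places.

shape1 = 18.800, shape2 = 28.200

Write ν = shape1+shape2; then shape1 = μν and Var = μ(1−μ)/(ν+1).
ν = μ(1−μ)/Var − 1 = 0.240000/0.005 − 1 = 47.0000.
shape1 = 0.400·47.0000 = 18.800, shape2 = 0.600·47.0000 = 28.200.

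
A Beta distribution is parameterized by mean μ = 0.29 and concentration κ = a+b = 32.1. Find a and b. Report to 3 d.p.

a = 9.309, b = 22.791

a = μκ = 0.29×32.1 = 9.309 and b = (1−μ)κ = 0.71×32.1 = 22.791.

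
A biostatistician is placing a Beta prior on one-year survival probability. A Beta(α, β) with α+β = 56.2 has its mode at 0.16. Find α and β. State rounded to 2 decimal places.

For α,β>1 the mode is (α−1)/(α+β−2), so α = mode·(κ−2)+1 = 0.16×54.2+1 = 9.67.
And β = (1−mode)·(κ−2)+1 = 0.84×54.2+1 = 46.53.

α = 9.67, β = 46.53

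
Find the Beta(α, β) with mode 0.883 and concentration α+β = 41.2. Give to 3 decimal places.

Mode = (α−1)/(κ−2) with κ = α+β, so α−1 = 0.883·39.2 = 34.614.
α = 35.614; β = κ − α = 5.586.

α = 35.614, β = 5.586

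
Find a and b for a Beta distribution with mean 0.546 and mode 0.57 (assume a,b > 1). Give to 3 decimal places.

a = 3.185, b = 2.648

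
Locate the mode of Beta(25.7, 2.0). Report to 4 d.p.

With α,β > 1, mode = (α−1)/(α+β−2) = 24.7/25.7 = 0.9611.

0.9611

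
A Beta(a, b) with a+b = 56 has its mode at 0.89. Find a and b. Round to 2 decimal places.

a = 49.06, b = 6.94

Mode = (a−1)/(κ−2) with κ = a+b, so a−1 = 0.89·54 = 48.06.
a = 49.06; b = κ − a = 6.94.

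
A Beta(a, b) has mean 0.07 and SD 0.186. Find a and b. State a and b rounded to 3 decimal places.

a = 0.062, b = 0.820

First σ² = 0.034596. Setting a = μn, b = (1−μ)n with n = a+b,
μ(1−μ)/(n+1) = 0.034596 ⇒ n+1 = 0.0651/0.034596 = 1.8817 ⇒ n = 0.8817.
Hence a = 0.07×0.8817 = 0.062, b = 0.93×0.8817 = 0.820.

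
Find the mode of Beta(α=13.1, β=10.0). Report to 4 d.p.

0.5735

The density x^(α−1)(1−x)^(β−1) is maximised at (α−1)/(α+β−2) = 12.1/21.1 = 0.5735.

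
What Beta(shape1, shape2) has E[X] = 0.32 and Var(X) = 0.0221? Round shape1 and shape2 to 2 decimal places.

shape1 = 2.83, shape2 = 6.02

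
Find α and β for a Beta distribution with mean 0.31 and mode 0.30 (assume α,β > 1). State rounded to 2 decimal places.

With s = α+β: μ = α/s and mode = (α−1)/(s−2). Eliminating α = μs,
μs − 1 = m(s−2) ⇒ s(μ−m) = 1−2m ⇒ s = 0.40/0.01 = 40.0000.
So α = μs = 12.40, β = (1−μ)s = 27.60.

α = 12.40, β = 27.60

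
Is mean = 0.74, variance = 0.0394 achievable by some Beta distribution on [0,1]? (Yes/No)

A Beta with mean μ has variance μ(1−μ)/(α+β+1) < μ(1−μ).
Here μ(1−μ) = 0.74×0.26 = 0.1924, and 0.0394 < 0.1924.

Yes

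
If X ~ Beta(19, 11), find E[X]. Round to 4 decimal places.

0.6333

E[X] = α/(α+β) = 19/30 = 0.6333.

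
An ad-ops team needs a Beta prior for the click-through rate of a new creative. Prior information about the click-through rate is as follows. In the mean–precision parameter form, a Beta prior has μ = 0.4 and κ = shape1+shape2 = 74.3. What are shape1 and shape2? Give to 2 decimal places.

shape1 = 29.72, shape2 = 44.58

shape1 = μκ = 0.4×74.3 = 29.72 and shape2 = (1−μ)κ = 0.6×74.3 = 44.58.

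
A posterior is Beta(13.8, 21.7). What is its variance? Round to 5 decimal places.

0.00651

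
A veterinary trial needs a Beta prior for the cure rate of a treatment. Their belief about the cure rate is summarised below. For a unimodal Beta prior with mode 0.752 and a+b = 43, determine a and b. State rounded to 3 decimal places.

Since the density peak of Beta(a,b) is at (a−1)/(a+b−2),
a = 1 + 0.752(43−2) = 31.832 and b = 43 − 31.832 = 11.168.

a = 31.832, b = 11.168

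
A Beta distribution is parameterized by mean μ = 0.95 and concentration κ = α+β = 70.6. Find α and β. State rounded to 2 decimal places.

Split κ in proportion μ : (1−μ): α = 0.95·70.6 = 67.07, β = 70.6 − 67.07 = 3.53.

α = 67.07, β = 3.53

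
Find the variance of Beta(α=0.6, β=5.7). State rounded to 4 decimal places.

0.0118

μ = 0.6/6.3 = 0.095238; Var = μ(1−μ)/(α+β+1) = 0.0861678/7.3 = 0.0118.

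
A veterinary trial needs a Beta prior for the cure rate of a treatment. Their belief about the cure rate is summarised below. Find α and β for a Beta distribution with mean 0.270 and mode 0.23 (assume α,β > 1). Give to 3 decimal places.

α = 3.645, β = 9.855

With s = α+β: μ = α/s and mode = (α−1)/(s−2). Eliminating α = μs,
μs − 1 = m(s−2) ⇒ s(μ−m) = 1−2m ⇒ s = 0.54/0.040 = 13.5000.
So α = μs = 3.645, β = (1−μ)s = 9.855.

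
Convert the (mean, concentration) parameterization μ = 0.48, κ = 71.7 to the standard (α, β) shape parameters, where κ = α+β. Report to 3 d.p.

α = 34.416, β = 37.284

α = μκ = 0.48×71.7 = 34.416 and β = (1−μ)κ = 0.52×71.7 = 37.284.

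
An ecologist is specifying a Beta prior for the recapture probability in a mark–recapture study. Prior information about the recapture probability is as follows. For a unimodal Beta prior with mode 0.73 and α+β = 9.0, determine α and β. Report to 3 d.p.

α = 6.110, β = 2.890

For α,β>1 the mode is (α−1)/(α+β−2), so α = mode·(κ−2)+1 = 0.73×7.0+1 = 6.110.
And β = (1−mode)·(κ−2)+1 = 0.27×7.0+1 = 2.890.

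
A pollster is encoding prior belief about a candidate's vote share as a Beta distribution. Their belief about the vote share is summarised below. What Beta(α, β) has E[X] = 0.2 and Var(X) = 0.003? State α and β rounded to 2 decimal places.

Write ν = α+β; then α = μν and Var = μ(1−μ)/(ν+1).
ν = μ(1−μ)/Var − 1 = 0.16/0.003 − 1 = 52.3333.
α = 0.2·52.3333 = 10.47, β = 0.8·52.3333 = 41.87.

α = 10.47, β = 41.87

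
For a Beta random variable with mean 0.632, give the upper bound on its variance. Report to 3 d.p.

For fixed mean μ the Beta variance is μ(1−μ)/(α+β+1), increasing as α+β decreases.
Its least upper bound (not attained) is μ(1−μ) = 0.632·0.368 = 0.233.

0.233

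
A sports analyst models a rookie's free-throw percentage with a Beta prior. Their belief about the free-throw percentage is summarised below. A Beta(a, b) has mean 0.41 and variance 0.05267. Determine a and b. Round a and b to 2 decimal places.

a = 1.47, b = 2.12

Write ν = a+b; then a = μν and Var = μ(1−μ)/(ν+1).
ν = μ(1−μ)/Var − 1 = 0.2419/0.05267 − 1 = 3.5927.
a = 0.41·3.5927 = 1.47, b = 0.59·3.5927 = 2.12.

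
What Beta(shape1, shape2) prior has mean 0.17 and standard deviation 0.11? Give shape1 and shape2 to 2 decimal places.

First σ² = 0.0121. Setting shape1 = μn, shape2 = (1−μ)n with n = shape1+shape2,
μ(1−μ)/(n+1) = 0.0121 ⇒ n+1 = 0.1411/0.0121 = 11.6612 ⇒ n = 10.6612.
Hence shape1 = 0.17×10.6612 = 1.81, shape2 = 0.83×10.6612 = 8.85.

shape1 = 1.81, shape2 = 8.85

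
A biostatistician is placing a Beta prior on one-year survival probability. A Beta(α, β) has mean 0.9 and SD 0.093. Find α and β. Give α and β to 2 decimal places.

α = 8.47, β = 0.94

Variance = 0.093² = 0.008649. The moment-matching identity α+β = μ(1−μ)/Var − 1 gives
α+β = 0.09/0.008649 − 1 = 9.4058, so α = μ·9.4058 = 8.47 and β = (1−μ)·9.4058 = 0.94.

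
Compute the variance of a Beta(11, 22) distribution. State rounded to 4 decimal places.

0.0065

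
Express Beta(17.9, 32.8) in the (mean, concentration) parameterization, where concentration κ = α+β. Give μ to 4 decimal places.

μ = 0.3531, κ = 50.7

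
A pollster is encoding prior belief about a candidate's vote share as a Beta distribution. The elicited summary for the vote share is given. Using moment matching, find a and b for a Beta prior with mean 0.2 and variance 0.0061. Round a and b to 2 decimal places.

Write ν = a+b; then a = μν and Var = μ(1−μ)/(ν+1).
ν = μ(1−μ)/Var − 1 = 0.16/0.0061 − 1 = 25.2295.
a = 0.2·25.2295 = 5.05, b = 0.8·25.2295 = 20.18.

a = 5.05, b = 20.18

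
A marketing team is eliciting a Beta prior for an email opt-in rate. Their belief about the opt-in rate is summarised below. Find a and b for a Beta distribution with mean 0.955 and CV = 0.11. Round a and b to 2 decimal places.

Var = (CV·μ)² = (0.11×0.955)² = 0.011036.
a+b = μ(1−μ)/Var − 1 = 0.042975/0.011036 − 1 = 2.8942.
Thus a = 0.955·2.8942 = 2.76 and b = 0.045·2.8942 = 0.13.

a = 2.76, b = 0.13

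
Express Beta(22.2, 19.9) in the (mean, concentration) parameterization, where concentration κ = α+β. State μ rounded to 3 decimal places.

μ = 0.527, κ = 42.1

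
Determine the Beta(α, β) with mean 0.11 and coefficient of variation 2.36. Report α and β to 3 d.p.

σ = CV·μ = 2.36×0.11 = 0.25960, so σ² = 0.067392.
s+1 = μ(1−μ)/σ² = 0.0979/0.067392 = 1.4527, so s = α+β = 0.4527.
α = μs = 0.050, β = (1−μ)s = 0.403.

α = 0.050, β = 0.403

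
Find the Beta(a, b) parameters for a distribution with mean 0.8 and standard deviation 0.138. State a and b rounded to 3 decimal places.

First σ² = 0.019044. Setting a = μn, b = (1−μ)n with n = a+b,
μ(1−μ)/(n+1) = 0.019044 ⇒ n+1 = 0.16/0.019044 = 8.4016 ⇒ n = 7.4016.
Hence a = 0.8×7.4016 = 5.921, b = 0.2×7.4016 = 1.480.

a = 5.921, b = 1.480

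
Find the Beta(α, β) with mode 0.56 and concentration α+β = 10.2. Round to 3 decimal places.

α = 5.592, β = 4.608

Mode = (α−1)/(κ−2) with κ = α+β, so α−1 = 0.56·8.2 = 4.592.
α = 5.592; β = κ − α = 4.608.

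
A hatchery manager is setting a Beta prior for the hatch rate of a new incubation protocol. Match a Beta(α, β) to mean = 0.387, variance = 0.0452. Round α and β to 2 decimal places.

Write ν = α+β; then α = μν and Var = μ(1−μ)/(ν+1).
ν = μ(1−μ)/Var − 1 = 0.237231/0.0452 − 1 = 4.2485.
α = 0.387·4.2485 = 1.64, β = 0.613·4.2485 = 2.60.

α = 1.64, β = 2.60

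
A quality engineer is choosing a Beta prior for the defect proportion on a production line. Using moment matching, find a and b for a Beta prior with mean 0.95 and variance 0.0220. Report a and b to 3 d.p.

a = 1.101, b = 0.058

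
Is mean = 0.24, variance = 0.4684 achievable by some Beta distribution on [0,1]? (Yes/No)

For any Beta, Var(X) < E[X]·(1−E[X]).
Here μ(1−μ) = 0.24×0.76 = 0.1824, and 0.4684 ≥ 0.1824.

No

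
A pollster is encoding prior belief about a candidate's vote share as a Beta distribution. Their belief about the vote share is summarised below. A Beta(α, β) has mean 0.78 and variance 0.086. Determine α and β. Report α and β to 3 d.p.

By moment matching, α+β = μ(1−μ)/σ² − 1 = (0.78·0.22)/0.086 − 1 = 1.9953 − 1 = 0.9953.
Since α/(α+β) = μ, α = 0.78·0.9953 = 0.776 and β = 0.22·0.9953 = 0.219.

α = 0.776, β = 0.219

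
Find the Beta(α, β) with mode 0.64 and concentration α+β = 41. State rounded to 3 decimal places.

α = 25.960, β = 15.040

Since the density peak of Beta(α,β) is at (α−1)/(α+β−2),
α = 1 + 0.64(41−2) = 25.960 and β = 41 − 25.960 = 15.040.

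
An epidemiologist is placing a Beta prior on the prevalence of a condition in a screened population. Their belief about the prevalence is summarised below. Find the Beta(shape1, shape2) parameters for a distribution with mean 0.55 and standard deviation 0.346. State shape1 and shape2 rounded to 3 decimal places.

Variance = 0.346² = 0.119716. The moment-matching identity shape1+shape2 = μ(1−μ)/Var − 1 gives
shape1+shape2 = 0.2475/0.119716 − 1 = 1.0674, so shape1 = μ·1.0674 = 0.587 and shape2 = (1−μ)·1.0674 = 0.480.

shape1 = 0.587, shape2 = 0.480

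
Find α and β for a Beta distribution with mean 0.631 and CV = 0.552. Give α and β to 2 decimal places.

σ = CV·μ = 0.552×0.631 = 0.34831, so σ² = 0.121321.
s+1 = μ(1−μ)/σ² = 0.232839/0.121321 = 1.9192, so s = α+β = 0.9192.
α = μs = 0.58, β = (1−μ)s = 0.34.

α = 0.58, β = 0.34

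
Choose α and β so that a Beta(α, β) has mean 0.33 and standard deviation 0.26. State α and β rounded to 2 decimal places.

α = 0.75, β = 1.52

Variance = 0.26² = 0.0676. The moment-matching identity α+β = μ(1−μ)/Var − 1 gives
α+β = 0.2211/0.0676 − 1 = 2.2707, so α = μ·2.2707 = 0.75 and β = (1−μ)·2.2707 = 1.52.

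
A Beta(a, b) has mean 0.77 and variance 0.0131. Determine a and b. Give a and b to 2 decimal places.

Let s = a+b. The Beta variance is μ(1−μ)/(s+1).
So s+1 = μ(1−μ)/σ² = (0.77×0.23)/0.0131 = 0.1771/0.0131 = 13.5191, giving s = 12.5191.
Then a = μs = 0.77×12.5191 = 9.64 and b = (1−μ)s = 0.23×12.5191 = 2.88.

a = 9.64, b = 2.88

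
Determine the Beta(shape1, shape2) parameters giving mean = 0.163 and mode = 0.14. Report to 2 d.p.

Let s = shape1+shape2. Mean gives shape1 = μs = 0.163s; mode gives (shape1−1)/(s−2) = 0.14.
Substituting: 0.163s − 1 = 0.14(s−2) = 0.14s − 0.28, so 0.023s = 0.72 and s = 31.3043.
Then shape1 = 0.163×31.3043 = 5.10 and shape2 = s−shape1 = 26.20.

shape1 = 5.10, shape2 = 26.20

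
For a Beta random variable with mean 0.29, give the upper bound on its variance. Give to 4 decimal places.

Var = μ(1−μ)/(α+β+1), which approaches μ(1−μ) as α+β → 0.
So the supremum is μ(1−μ) = 0.29×0.71 = 0.2059.

0.2059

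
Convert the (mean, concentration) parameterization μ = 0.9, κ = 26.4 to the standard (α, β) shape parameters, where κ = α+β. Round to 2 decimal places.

α = μκ = 0.9×26.4 = 23.76 and β = (1−μ)κ = 0.1×26.4 = 2.64.

α = 23.76, β = 2.64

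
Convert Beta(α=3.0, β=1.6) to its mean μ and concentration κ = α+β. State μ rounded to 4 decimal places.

μ = 0.6522, κ = 4.6

κ = α+β = 3.0+1.6 = 4.6; μ = α/κ = 3.0/4.6 = 0.6522.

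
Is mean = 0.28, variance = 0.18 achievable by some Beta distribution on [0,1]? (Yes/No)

Yes

A Beta with mean μ has variance μ(1−μ)/(α+β+1) < μ(1−μ).
Here μ(1−μ) = 0.28×0.72 = 0.2016, and 0.18 < 0.2016.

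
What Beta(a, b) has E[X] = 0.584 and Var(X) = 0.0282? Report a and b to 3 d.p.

a = 4.447, b = 3.168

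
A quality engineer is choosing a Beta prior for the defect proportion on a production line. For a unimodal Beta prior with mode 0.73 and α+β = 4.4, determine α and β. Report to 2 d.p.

Mode = (α−1)/(κ−2) with κ = α+β, so α−1 = 0.73·2.4 = 1.75.
α = 2.75; β = κ − α = 1.65.

α = 2.75, β = 1.65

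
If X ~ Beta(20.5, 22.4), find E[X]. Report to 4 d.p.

The Beta mean is α/(α+β) = 20.5/(20.5+22.4) = 0.4779.

0.4779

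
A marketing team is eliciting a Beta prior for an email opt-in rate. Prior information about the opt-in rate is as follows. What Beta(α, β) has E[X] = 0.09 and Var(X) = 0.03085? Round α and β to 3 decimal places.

Write ν = α+β; then α = μν and Var = μ(1−μ)/(ν+1).
ν = μ(1−μ)/Var − 1 = 0.0819/0.03085 − 1 = 1.6548.
α = 0.09·1.6548 = 0.149, β = 0.91·1.6548 = 1.506.

α = 0.149, β = 1.506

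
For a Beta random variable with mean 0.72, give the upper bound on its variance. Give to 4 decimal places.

0.2016

For fixed mean μ the Beta variance is μ(1−μ)/(α+β+1), increasing as α+β decreases.
Its least upper bound (not attained) is μ(1−μ) = 0.72·0.28 = 0.2016.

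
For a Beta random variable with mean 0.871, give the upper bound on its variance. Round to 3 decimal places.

0.112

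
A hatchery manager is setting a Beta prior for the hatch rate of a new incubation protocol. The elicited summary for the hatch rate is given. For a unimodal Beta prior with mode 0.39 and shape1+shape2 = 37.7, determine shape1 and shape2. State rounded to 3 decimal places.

Since the density peak of Beta(shape1,shape2) is at (shape1−1)/(shape1+shape2−2),
shape1 = 1 + 0.39(37.7−2) = 14.923 and shape2 = 37.7 − 14.923 = 22.777.

shape1 = 14.923, shape2 = 22.777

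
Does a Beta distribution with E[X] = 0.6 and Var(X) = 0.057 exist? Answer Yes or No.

Yes

For any Beta, Var(X) < E[X]·(1−E[X]).
Here μ(1−μ) = 0.6×0.4 = 0.24, and 0.057 < 0.24.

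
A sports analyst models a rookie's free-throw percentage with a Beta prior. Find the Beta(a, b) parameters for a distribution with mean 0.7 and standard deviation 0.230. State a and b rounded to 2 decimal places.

a = 2.08, b = 0.89

First σ² = 0.052900. Setting a = μn, b = (1−μ)n with n = a+b,
μ(1−μ)/(n+1) = 0.052900 ⇒ n+1 = 0.21/0.052900 = 3.9698 ⇒ n = 2.9698.
Hence a = 0.7×2.9698 = 2.08, b = 0.3×2.9698 = 0.89.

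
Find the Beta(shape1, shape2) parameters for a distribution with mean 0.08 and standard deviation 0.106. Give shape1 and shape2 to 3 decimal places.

shape1 = 0.444, shape2 = 5.106

First σ² = 0.011236. Setting shape1 = μn, shape2 = (1−μ)n with n = shape1+shape2,
μ(1−μ)/(n+1) = 0.011236 ⇒ n+1 = 0.0736/0.011236 = 6.5504 ⇒ n = 5.5504.
Hence shape1 = 0.08×5.5504 = 0.444, shape2 = 0.92×5.5504 = 5.106.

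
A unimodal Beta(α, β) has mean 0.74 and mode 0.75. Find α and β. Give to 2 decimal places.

α = 37.00, β = 13.00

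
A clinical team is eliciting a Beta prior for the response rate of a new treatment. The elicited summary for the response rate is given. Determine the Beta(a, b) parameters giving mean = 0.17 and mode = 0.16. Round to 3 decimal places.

Let s = a+b. Mean gives a = μs = 0.17s; mode gives (a−1)/(s−2) = 0.16.
Substituting: 0.17s − 1 = 0.16(s−2) = 0.16s − 0.32, so 0.01s = 0.68 and s = 68.0000.
Then a = 0.17×68.0000 = 11.560 and b = s−a = 56.440.

a = 11.560, b = 56.440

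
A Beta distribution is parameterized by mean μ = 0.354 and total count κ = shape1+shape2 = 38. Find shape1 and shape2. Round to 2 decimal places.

shape1 = 13.45, shape2 = 24.55

Split κ in proportion μ : (1−μ): shape1 = 0.354·38 = 13.45, shape2 = 38 − 13.45 = 24.55.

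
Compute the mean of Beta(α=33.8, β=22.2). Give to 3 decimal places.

0.604

E[X] = α/(α+β) = 33.8/56.0 = 0.604.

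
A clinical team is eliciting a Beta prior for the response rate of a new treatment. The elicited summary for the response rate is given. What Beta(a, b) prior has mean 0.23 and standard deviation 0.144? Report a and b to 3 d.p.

σ² = 0.144² = 0.020736.
With s = a+b, Var = μ(1−μ)/(s+1), so s+1 = (0.23×0.77)/0.020736 = 8.5407 and s = 7.5407.
a = μs = 1.734, b = (1−μ)s = 5.806.

a = 1.734, b = 5.806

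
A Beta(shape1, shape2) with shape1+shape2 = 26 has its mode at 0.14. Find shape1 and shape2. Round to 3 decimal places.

shape1 = 4.360, shape2 = 21.640

Mode = (shape1−1)/(κ−2) with κ = shape1+shape2, so shape1−1 = 0.14·24 = 3.360.
shape1 = 4.360; shape2 = κ − shape1 = 21.640.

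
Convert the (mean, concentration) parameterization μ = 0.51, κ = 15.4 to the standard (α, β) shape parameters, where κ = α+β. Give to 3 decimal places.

Split κ in proportion μ : (1−μ): α = 0.51·15.4 = 7.854, β = 15.4 − 7.854 = 7.546.

α = 7.854, β = 7.546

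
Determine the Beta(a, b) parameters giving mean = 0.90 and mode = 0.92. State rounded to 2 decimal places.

a = 37.80, b = 4.20

With s = a+b: μ = a/s and mode = (a−1)/(s−2). Eliminating a = μs,
μs − 1 = m(s−2) ⇒ s(μ−m) = 1−2m ⇒ s = -0.84/-0.02 = 42.0000.
So a = μs = 37.80, b = (1−μ)s = 4.20.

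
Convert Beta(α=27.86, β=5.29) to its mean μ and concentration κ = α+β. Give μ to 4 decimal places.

κ = α+β = 27.86+5.29 = 33.15; μ = α/κ = 27.86/33.15 = 0.8404.

μ = 0.8404, κ = 33.15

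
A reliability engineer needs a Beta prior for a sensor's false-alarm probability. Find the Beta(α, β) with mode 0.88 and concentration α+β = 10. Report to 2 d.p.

α = 8.04, β = 1.96

Mode = (α−1)/(κ−2) with κ = α+β, so α−1 = 0.88·8 = 7.04.
α = 8.04; β = κ − α = 1.96.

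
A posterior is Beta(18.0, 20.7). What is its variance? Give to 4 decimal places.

α+β = 38.7 and αβ = 372.60, so Var = αβ/[(α+β)²(α+β+1)] = 372.60/59458.293 = 0.0063.

0.0063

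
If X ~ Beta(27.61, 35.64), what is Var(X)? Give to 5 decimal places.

0.00383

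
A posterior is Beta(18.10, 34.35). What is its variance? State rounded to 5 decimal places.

Var = αβ/[(α+β)²(α+β+1)] = (18.10×34.35)/(52.45²×53.45) = 621.7350/147041.083625 = 0.00423.

0.00423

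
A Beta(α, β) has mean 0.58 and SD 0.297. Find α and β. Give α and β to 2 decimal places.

α = 1.02, β = 0.74

Variance = 0.297² = 0.088209. The moment-matching identity α+β = μ(1−μ)/Var − 1 gives
α+β = 0.2436/0.088209 − 1 = 1.7616, so α = μ·1.7616 = 1.02 and β = (1−μ)·1.7616 = 0.74.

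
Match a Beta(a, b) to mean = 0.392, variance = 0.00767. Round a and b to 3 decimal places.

Write ν = a+b; then a = μν and Var = μ(1−μ)/(ν+1).
ν = μ(1−μ)/Var − 1 = 0.238336/0.00767 − 1 = 30.0738.
a = 0.392·30.0738 = 11.789, b = 0.608·30.0738 = 18.285.

a = 11.789, b = 18.285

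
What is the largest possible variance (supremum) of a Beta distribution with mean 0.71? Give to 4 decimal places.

Var = μ(1−μ)/(α+β+1), which approaches μ(1−μ) as α+β → 0.
So the supremum is μ(1−μ) = 0.71×0.29 = 0.2059.

0.2059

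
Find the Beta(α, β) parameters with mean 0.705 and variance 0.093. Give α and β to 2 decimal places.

Write ν = α+β; then α = μν and Var = μ(1−μ)/(ν+1).
ν = μ(1−μ)/Var − 1 = 0.207975/0.093 − 1 = 1.2363.
α = 0.705·1.2363 = 0.87, β = 0.295·1.2363 = 0.36.

α = 0.87, β = 0.36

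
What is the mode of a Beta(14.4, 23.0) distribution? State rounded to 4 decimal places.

0.3785

With α,β > 1, mode = (α−1)/(α+β−2) = 13.4/35.4 = 0.3785.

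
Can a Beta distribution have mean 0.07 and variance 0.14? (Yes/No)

No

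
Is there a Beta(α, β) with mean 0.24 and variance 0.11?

Yes

For any Beta, Var(X) < E[X]·(1−E[X]).
Here μ(1−μ) = 0.24×0.76 = 0.1824, and 0.11 < 0.1824.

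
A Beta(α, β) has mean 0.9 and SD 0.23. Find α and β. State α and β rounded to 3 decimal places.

α = 0.631, β = 0.070

Variance = 0.23² = 0.0529. The moment-matching identity α+β = μ(1−μ)/Var − 1 gives
α+β = 0.09/0.0529 − 1 = 0.7013, so α = μ·0.7013 = 0.631 and β = (1−μ)·0.7013 = 0.070.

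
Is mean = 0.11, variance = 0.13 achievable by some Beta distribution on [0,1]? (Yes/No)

No

For any Beta, Var(X) < E[X]·(1−E[X]).
Here μ(1−μ) = 0.11×0.89 = 0.0979, and 0.13 ≥ 0.0979.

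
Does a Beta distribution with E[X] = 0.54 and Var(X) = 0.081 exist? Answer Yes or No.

A Beta with mean μ has variance μ(1−μ)/(α+β+1) < μ(1−μ).
Here μ(1−μ) = 0.54×0.46 = 0.2484, and 0.081 < 0.2484.

Yes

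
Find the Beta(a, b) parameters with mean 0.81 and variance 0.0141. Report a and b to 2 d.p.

a = 8.03, b = 1.88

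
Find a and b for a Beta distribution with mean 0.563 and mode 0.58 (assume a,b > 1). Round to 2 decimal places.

a = 5.30, b = 4.11

Let s = a+b. Mean gives a = μs = 0.563s; mode gives (a−1)/(s−2) = 0.58.
Substituting: 0.563s − 1 = 0.58(s−2) = 0.58s − 1.16, so -0.017s = -0.16 and s = 9.4118.
Then a = 0.563×9.4118 = 5.30 and b = s−a = 4.11.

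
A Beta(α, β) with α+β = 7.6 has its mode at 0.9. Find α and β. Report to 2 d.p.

Since the density peak of Beta(α,β) is at (α−1)/(α+β−2),
α = 1 + 0.9(7.6−2) = 6.04 and β = 7.6 − 6.04 = 1.56.

α = 6.04, β = 1.56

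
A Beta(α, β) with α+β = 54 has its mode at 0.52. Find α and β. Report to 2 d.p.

α = 28.04, β = 25.96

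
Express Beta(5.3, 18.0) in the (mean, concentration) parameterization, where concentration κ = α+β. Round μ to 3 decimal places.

κ = α+β = 5.3+18.0 = 23.3; μ = α/κ = 5.3/23.3 = 0.227.

μ = 0.227, κ = 23.3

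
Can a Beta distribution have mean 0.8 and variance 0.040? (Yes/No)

Yes

A Beta with mean μ has variance μ(1−μ)/(α+β+1) < μ(1−μ).
Here μ(1−μ) = 0.8×0.2 = 0.16, and 0.040 < 0.16.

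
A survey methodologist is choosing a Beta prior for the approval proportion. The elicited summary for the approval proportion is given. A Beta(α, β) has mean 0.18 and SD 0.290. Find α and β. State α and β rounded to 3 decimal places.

α = 0.136, β = 0.619

Variance = 0.290² = 0.084100. The moment-matching identity α+β = μ(1−μ)/Var − 1 gives
α+β = 0.1476/0.084100 − 1 = 0.7551, so α = μ·0.7551 = 0.136 and β = (1−μ)·0.7551 = 0.619.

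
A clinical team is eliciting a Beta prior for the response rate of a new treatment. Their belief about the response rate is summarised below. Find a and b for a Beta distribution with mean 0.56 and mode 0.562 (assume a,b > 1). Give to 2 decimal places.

a = 34.72, b = 27.28

With s = a+b: μ = a/s and mode = (a−1)/(s−2). Eliminating a = μs,
μs − 1 = m(s−2) ⇒ s(μ−m) = 1−2m ⇒ s = -0.124/-0.002 = 62.0000.
So a = μs = 34.72, b = (1−μ)s = 27.28.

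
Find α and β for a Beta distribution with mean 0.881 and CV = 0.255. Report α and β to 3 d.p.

α = 0.949, β = 0.128

Var = (CV·μ)² = (0.255×0.881)² = 0.050470.
α+β = μ(1−μ)/Var − 1 = 0.104839/0.050470 − 1 = 1.0773.
Thus α = 0.881·1.0773 = 0.949 and β = 0.119·1.0773 = 0.128.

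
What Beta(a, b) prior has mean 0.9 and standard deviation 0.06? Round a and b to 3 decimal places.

a = 21.600, b = 2.400

Variance = 0.06² = 0.0036. The moment-matching identity a+b = μ(1−μ)/Var − 1 gives
a+b = 0.09/0.0036 − 1 = 24.0000, so a = μ·24.0000 = 21.600 and b = (1−μ)·24.0000 = 2.400.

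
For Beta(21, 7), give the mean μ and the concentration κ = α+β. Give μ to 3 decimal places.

κ = α+β = 21+7 = 28; μ = α/κ = 21/28 = 0.750.

μ = 0.750, κ = 28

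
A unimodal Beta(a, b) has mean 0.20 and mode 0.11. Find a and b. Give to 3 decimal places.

a = 1.733, b = 6.933

Let s = a+b. Mean gives a = μs = 0.20s; mode gives (a−1)/(s−2) = 0.11.
Substituting: 0.20s − 1 = 0.11(s−2) = 0.11s − 0.22, so 0.09s = 0.78 and s = 8.6667.
Then a = 0.20×8.6667 = 1.733 and b = s−a = 6.933.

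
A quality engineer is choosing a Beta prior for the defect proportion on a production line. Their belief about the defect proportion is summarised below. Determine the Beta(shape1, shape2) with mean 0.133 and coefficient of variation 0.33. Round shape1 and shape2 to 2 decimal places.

σ = CV·μ = 0.33×0.133 = 0.04389, so σ² = 0.001926.
s+1 = μ(1−μ)/σ² = 0.115311/0.001926 = 59.8604, so s = shape1+shape2 = 58.8604.
shape1 = μs = 7.83, shape2 = (1−μ)s = 51.03.

shape1 = 7.83, shape2 = 51.03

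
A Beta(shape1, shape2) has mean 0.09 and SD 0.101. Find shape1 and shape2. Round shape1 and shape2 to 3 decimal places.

shape1 = 0.633, shape2 = 6.396

σ² = 0.101² = 0.010201.
With s = shape1+shape2, Var = μ(1−μ)/(s+1), so s+1 = (0.09×0.91)/0.010201 = 8.0286 and s = 7.0286.
shape1 = μs = 0.633, shape2 = (1−μ)s = 6.396.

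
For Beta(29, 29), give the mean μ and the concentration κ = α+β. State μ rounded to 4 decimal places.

μ = 0.5000, κ = 58

κ = α+β = 29+29 = 58; μ = α/κ = 29/58 = 0.5000.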